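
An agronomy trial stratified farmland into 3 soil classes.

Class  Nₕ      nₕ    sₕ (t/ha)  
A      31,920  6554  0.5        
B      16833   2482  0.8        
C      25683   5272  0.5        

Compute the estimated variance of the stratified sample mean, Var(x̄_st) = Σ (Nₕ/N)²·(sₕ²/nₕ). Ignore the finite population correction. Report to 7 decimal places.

N = 74436; Wₕ = Nₕ/N.
class A: (31920/74436)²·0.5²/6554 = 0.0000070144
class B: (16833/74436)²·0.8²/2482 = 0.0000131867
class C: (25683/74436)²·0.5²/5272 = 0.0000056453
Sum = 0.0000258465 → 0.0000258.

0.0000258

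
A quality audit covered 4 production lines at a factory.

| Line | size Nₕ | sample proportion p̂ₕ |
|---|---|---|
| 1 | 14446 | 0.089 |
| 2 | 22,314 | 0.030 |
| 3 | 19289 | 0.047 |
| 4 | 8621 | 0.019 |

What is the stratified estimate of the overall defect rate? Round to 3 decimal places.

Wₕ = Nₕ/N with N = 64670: 0.2234, 0.3450, 0.2983, 0.1333.
p̂_st = 0.2234·0.089 + 0.3450·0.030 + 0.2983·0.047 + 0.1333·0.019 ≈ 0.04678... → 0.047.

0.047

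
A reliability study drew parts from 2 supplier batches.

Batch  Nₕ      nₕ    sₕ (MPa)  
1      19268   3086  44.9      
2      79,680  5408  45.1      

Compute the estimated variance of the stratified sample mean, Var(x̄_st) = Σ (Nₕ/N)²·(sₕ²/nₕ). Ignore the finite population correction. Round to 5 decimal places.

N = 98948. Term for each stratum: Wₕ²sₕ²/nₕ.
Var(x̄_st) = 0.02477171 + 0.24389394 = 0.26866565 → 0.26867.

0.26867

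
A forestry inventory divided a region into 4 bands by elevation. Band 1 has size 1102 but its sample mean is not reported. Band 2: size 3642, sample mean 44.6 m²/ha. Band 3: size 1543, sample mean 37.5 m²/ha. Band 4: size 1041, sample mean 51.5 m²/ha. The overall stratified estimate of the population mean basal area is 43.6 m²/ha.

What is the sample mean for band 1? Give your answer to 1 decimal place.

N = 1102 + 3642 + 1543 + 1041 = 7328.
Overall total = μ·N = 43.6·7328 = 319500.8.
Subtract the known strata: 3642·44.6 + 1543·37.5 + 1041·51.5 = 273907.2.
Remaining total for band 1: 319500.8 − 273907.2 = 45593.6.
Divide by its size: 45593.6 / 1102 = 41.374... → 41.4.

41.4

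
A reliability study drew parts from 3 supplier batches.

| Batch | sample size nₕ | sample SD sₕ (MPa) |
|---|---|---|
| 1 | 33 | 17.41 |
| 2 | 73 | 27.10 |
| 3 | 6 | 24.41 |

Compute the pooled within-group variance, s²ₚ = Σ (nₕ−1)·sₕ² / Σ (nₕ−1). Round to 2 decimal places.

601.43

1: (33−1)·17.41² = 32·303.1081 = 9699.4592
2: (73−1)·27.10² = 72·734.41 = 52877.52
3: (6−1)·24.41² = 5·595.8481 = 2979.2405
Numerator = 65556.2197; denominator = Σ(nₕ−1) = 109.
s²ₚ = 65556.2197/109 = 601.4332... → 601.43.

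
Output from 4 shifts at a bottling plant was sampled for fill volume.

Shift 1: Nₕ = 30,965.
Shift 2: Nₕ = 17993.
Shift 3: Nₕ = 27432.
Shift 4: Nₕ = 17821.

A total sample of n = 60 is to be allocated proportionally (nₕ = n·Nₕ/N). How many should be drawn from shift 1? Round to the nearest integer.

20

N = 30965 + 17993 + 27432 + 17821 = 94211.
n_1 = 60·30965/94211 = 19.721... → 20.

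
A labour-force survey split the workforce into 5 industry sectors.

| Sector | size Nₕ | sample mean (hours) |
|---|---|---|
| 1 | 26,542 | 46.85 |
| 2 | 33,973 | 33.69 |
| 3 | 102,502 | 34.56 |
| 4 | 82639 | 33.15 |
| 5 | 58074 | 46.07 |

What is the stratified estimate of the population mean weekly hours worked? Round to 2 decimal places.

37.35

N = 303730; weights Wₕ = Nₕ/N = (0.0874, 0.1119, 0.3375, 0.2721, 0.1912).
x̄_st = Σ Wₕ·x̄ₕ = 0.0874·46.85 + 0.1119·33.69 + 0.3375·34.56 + 0.2721·33.15 + 0.1912·46.07 ≈ 37.3538...
→ 37.35.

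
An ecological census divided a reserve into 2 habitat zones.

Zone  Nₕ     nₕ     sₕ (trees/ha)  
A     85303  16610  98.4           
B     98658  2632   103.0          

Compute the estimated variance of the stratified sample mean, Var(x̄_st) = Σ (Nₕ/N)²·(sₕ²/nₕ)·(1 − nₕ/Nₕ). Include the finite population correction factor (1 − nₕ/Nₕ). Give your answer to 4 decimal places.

N = 183961; Wₕ = Nₕ/N.
zone A: (85303/183961)²·98.4²/16610·(1 − 16610/85303) = 0.1009359
zone B: (98658/183961)²·103.0²/2632·(1 − 2632/98658) = 1.1283873
Sum = 1.2293232 → 1.2293.

1.2293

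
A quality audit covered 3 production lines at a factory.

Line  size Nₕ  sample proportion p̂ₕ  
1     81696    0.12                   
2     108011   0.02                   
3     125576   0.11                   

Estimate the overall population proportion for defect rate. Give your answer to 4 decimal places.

N = 81696 + 108011 + 125576 = 315283.
Overall proportion = Σ (Nₕ/N)·p̂ₕ.
Σ Nₕp̂ₕ = 9803.52 + 2160.22 + 13813.36 = 25777.1.
25777.1 / 315283 = 0.081759... → 0.0818.

0.0818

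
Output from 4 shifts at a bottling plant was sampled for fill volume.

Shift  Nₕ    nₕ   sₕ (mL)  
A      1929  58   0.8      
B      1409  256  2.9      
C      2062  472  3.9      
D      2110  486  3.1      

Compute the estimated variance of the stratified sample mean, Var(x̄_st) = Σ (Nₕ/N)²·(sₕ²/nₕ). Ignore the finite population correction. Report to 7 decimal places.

N = 7510. Term for each stratum: Wₕ²sₕ²/nₕ.
Var(x̄_st) = 0.0007280087 + 0.0011563735 + 0.0024293197 + 0.0015608895 = 0.0058745914 → 0.0058746.

0.0058746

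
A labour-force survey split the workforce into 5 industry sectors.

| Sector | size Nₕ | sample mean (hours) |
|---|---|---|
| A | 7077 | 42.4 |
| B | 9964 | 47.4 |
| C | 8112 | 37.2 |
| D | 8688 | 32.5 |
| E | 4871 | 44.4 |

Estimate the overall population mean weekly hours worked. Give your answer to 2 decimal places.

40.63

N = 38712; weights Wₕ = Nₕ/N = (0.1828, 0.2574, 0.2095, 0.2244, 0.1258).
x̄_st = Σ Wₕ·x̄ₕ = 0.1828·42.4 + 0.2574·47.4 + 0.2095·37.2 + 0.2244·32.5 + 0.1258·44.4 ≈ 40.6271...
→ 40.63.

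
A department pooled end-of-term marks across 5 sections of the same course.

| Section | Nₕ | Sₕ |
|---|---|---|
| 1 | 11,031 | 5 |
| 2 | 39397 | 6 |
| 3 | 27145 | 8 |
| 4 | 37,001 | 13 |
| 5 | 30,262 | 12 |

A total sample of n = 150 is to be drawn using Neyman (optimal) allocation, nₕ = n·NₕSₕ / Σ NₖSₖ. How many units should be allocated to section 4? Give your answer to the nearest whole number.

Σ NₕSₕ = 11031·5 + 39397·6 + 27145·8 + 37001·13 + 30262·12 = 1352854.
Share for 4: 481013/1352854 = 0.35555.
n_4 = 150 × 0.35555 = 53.333... → 53.

53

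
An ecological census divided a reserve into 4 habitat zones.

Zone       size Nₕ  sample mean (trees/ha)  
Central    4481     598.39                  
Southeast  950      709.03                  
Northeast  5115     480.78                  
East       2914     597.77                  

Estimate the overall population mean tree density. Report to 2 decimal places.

561.37

N = 4481 + 950 + 5115 + 2914 = 13460.
Weight each subgroup mean by Nₕ/N and sum.
Σ Nₕx̄ₕ = 4481·598.39 + 950·709.03 + 5115·480.78 + 2914·597.77 = 2681385.59 + 673578.5 + 2459189.7 + 1741901.78 = 7556055.57.
Divide by N: 7556055.57 / 13460 = 561.3711... → 561.37.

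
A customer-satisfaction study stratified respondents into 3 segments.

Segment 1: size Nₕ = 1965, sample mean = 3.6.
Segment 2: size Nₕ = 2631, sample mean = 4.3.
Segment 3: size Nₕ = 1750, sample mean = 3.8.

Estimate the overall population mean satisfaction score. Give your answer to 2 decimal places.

3.95

N = 6346; weights Wₕ = Nₕ/N = (0.3096, 0.4146, 0.2758).
x̄_st = Σ Wₕ·x̄ₕ = 0.3096·3.6 + 0.4146·4.3 + 0.2758·3.8 ≈ 3.9454...
→ 3.95.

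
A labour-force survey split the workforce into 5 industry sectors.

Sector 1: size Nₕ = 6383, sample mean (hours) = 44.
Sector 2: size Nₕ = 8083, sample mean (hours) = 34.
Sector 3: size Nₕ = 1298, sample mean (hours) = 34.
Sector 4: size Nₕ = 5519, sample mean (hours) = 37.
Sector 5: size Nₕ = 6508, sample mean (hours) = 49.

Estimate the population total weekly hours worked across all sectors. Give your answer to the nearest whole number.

Population total = Σ Nₕ·x̄ₕ (each stratum's size times its mean).
6383·44 + 8083·34 + 1298·34 + 5519·37 + 6508·49 = 280852 + 274822 + 44132 + 204203 + 318892 = 1122901.

1122901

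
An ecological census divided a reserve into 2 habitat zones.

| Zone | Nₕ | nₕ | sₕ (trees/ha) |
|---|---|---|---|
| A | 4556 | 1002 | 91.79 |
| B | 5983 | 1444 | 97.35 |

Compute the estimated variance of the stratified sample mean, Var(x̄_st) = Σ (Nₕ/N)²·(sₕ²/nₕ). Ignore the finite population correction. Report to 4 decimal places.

3.6866

N = 10539; Wₕ = Nₕ/N.
zone A: (4556/10539)²·91.79²/1002 = 1.5714177
zone B: (5983/10539)²·97.35²/1444 = 2.1151634
Sum = 3.6865811 → 3.6866.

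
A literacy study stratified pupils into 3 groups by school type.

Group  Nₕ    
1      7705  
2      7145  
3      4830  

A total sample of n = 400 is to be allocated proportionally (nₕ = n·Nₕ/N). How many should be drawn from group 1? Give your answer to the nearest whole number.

157

N = 7705 + 7145 + 4830 = 19680.
n_1 = 400·7705/19680 = 156.606... → 157.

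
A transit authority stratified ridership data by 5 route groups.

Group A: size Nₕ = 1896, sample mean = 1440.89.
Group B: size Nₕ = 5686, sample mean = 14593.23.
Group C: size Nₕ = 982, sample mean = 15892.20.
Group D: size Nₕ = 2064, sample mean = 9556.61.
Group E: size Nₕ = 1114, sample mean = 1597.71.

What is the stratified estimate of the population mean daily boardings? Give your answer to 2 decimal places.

10459.88

x̄_st = (Σ Nₕx̄ₕ) / (Σ Nₕ) = (1896·1440.89 + 5686·14593.23 + 982·15892.20 + 2064·9556.61 + 1114·1597.71) / 11742
= 122819865.6 / 11742 = 10459.8761... → 10459.88.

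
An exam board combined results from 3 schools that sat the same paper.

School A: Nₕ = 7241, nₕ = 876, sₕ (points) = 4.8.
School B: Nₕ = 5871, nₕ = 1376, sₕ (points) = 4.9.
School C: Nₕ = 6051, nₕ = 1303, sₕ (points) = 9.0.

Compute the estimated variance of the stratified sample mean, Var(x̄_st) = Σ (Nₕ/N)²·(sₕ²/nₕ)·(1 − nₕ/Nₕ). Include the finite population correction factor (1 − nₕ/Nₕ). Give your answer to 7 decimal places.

0.0094185

N = 19163. Term for each stratum: Wₕ²sₕ²/nₕ·(1−nₕ/Nₕ).
Var(x̄_st) = 0.0033010213 + 0.0012539739 + 0.0048635285 = 0.0094185237 → 0.0094185.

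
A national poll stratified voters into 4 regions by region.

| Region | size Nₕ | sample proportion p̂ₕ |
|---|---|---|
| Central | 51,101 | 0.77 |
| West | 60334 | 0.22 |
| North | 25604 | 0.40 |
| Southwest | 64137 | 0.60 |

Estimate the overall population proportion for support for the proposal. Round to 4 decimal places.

0.5038

N = 51101 + 60334 + 25604 + 64137 = 201176.
Overall proportion = Σ (Nₕ/N)·p̂ₕ.
Σ Nₕp̂ₕ = 39347.77 + 13273.48 + 10241.6 + 38482.2 = 101345.05.
101345.05 / 201176 = 0.503763... → 0.5038.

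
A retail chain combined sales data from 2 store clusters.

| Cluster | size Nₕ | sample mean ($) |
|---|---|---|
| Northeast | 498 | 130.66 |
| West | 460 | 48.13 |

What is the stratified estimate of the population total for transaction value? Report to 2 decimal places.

87208.48

Estimate total by summing Nₕ·x̄ₕ over strata.
498·130.66 + 460·48.13 = 65068.68 + 22139.8 = 87208.48.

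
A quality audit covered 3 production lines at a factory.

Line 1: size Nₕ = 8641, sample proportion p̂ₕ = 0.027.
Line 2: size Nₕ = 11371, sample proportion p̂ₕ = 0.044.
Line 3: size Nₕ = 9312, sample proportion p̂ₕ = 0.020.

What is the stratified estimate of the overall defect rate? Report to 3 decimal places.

0.031

Wₕ = Nₕ/N with N = 29324: 0.2947, 0.3878, 0.3176.
p̂_st = 0.2947·0.027 + 0.3878·0.044 + 0.3176·0.020 ≈ 0.03137... → 0.031.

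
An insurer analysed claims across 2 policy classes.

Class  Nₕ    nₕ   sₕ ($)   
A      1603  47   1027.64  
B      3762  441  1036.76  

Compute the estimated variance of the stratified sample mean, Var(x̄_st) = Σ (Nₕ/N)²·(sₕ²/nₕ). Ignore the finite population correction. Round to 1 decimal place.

3204.4

N = 5365; Wₕ = Nₕ/N.
class A: (1603/5365)²·1027.64²/47 = 2005.9113
class B: (3762/5365)²·1036.76²/441 = 1198.4392
Sum = 3204.3505 → 3204.4.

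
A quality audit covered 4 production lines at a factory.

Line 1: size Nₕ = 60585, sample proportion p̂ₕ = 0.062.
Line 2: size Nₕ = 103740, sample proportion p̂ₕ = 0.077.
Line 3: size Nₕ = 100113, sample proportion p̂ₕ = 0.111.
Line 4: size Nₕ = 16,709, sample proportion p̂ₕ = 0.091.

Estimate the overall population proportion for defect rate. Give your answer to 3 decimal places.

Wₕ = Nₕ/N with N = 281147: 0.2155, 0.3690, 0.3561, 0.0594.
p̂_st = 0.2155·0.062 + 0.3690·0.077 + 0.3561·0.111 + 0.0594·0.091 ≈ 0.08671... → 0.087.

0.087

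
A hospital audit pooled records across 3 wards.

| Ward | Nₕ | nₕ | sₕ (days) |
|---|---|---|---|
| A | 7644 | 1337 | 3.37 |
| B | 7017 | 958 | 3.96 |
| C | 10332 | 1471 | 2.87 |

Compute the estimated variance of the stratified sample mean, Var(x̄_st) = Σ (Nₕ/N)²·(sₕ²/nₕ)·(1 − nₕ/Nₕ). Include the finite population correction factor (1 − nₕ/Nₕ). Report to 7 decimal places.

0.0025904

N = 24993. Term for each stratum: Wₕ²sₕ²/nₕ·(1−nₕ/Nₕ).
Var(x̄_st) = 0.0006555942 + 0.0011141419 + 0.0008206944 = 0.0025904306 → 0.0025904.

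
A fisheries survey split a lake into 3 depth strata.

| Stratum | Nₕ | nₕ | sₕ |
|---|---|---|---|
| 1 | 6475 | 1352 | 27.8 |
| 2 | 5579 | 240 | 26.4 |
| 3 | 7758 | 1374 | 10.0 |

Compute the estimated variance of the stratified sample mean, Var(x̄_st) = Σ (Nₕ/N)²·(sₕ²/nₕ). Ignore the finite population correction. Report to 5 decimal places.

0.30249

N = 19812; Wₕ = Nₕ/N.
stratum 1: (6475/19812)²·27.8²/1352 = 0.06105705
stratum 2: (5579/19812)²·26.4²/240 = 0.23027813
stratum 3: (7758/19812)²·10.0²/1374 = 0.01115979
Sum = 0.30249497 → 0.30249.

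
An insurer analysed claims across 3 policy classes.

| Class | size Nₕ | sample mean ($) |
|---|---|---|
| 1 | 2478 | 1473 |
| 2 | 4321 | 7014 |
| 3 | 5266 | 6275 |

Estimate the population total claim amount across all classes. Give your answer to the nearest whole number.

67001738

1: 2478·1473 = 3650094
2: 4321·7014 = 30307494
3: 5266·6275 = 33044150
τ̂ = Σ Nₕx̄ₕ = 67001738.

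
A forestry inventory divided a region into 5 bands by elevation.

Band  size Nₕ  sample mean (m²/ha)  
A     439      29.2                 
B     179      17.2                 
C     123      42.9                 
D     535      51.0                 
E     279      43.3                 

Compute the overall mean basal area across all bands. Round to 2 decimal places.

38.93

x̄_st = (Σ Nₕx̄ₕ) / (Σ Nₕ) = (439·29.2 + 179·17.2 + 123·42.9 + 535·51.0 + 279·43.3) / 1555
= 60540 / 1555 = 38.9325... → 38.93.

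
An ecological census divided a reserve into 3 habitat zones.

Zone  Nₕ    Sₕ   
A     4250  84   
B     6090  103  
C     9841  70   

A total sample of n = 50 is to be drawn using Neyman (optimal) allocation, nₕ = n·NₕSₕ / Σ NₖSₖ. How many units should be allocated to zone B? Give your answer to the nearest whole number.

19

A: NₕSₕ = 4250·84 = 357000
B: NₕSₕ = 6090·103 = 627270
C: NₕSₕ = 9841·70 = 688870
Σ NₕSₕ = 1673140.
n_B = 50·627270/1673140 = 18.745... → 19.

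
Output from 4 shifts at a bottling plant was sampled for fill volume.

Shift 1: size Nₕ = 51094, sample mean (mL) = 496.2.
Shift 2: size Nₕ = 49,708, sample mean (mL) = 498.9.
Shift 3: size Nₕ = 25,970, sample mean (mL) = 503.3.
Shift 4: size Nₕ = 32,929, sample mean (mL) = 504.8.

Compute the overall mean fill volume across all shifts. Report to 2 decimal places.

x̄_st = (Σ Nₕx̄ₕ) / (Σ Nₕ) = (51094·496.2 + 49708·498.9 + 25970·503.3 + 32929·504.8) / 159701
= 79845424.2 / 159701 = 499.9682... → 499.97.

499.97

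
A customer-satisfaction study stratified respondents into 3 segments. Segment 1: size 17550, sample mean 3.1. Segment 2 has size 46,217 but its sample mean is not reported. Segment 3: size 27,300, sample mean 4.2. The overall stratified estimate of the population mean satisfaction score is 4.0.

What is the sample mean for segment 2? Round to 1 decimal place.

4.2

Σ Nₕx̄ₕ = N·μ, so 46217·x̄_2 = 91067·4.0 − (17550·3.1 + 27300·4.2).
= 364268 − 169065 = 195203.
x̄_2 = 195203 / 46217 = 4.224... → 4.2.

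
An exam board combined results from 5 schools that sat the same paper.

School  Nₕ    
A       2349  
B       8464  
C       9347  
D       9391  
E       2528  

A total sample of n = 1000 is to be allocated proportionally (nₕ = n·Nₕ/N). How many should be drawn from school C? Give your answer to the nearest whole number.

291

N = 2349 + 8464 + 9347 + 9391 + 2528 = 32079.
n_C = 1000·9347/32079 = 291.374... → 291.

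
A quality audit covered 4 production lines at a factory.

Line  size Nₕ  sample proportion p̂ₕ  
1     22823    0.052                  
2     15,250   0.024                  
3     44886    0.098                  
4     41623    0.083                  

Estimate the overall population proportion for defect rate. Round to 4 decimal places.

N = 22823 + 15250 + 44886 + 41623 = 124582.
Overall proportion = Σ (Nₕ/N)·p̂ₕ.
Σ Nₕp̂ₕ = 1186.796 + 366 + 4398.828 + 3454.709 = 9406.333.
9406.333 / 124582 = 0.075503... → 0.0755.

0.0755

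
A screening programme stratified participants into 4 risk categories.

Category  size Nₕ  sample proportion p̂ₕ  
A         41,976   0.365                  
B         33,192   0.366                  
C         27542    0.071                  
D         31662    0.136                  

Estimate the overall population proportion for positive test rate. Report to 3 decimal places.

Wₕ = Nₕ/N with N = 134372: 0.3124, 0.2470, 0.2050, 0.2356.
p̂_st = 0.3124·0.365 + 0.2470·0.366 + 0.2050·0.071 + 0.2356·0.136 ≈ 0.25103... → 0.251.

0.251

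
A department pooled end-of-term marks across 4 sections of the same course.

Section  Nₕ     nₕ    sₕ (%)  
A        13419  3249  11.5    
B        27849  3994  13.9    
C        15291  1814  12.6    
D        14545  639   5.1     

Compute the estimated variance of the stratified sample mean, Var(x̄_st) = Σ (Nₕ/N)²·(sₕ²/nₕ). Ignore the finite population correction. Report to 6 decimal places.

N = 71104; Wₕ = Nₕ/N.
section A: (13419/71104)²·11.5²/3249 = 0.001449767
section B: (27849/71104)²·13.9²/3994 = 0.007420833
section C: (15291/71104)²·12.6²/1814 = 0.004047506
section D: (14545/71104)²·5.1²/639 = 0.001703252
Sum = 0.014621358 → 0.014621.

0.014621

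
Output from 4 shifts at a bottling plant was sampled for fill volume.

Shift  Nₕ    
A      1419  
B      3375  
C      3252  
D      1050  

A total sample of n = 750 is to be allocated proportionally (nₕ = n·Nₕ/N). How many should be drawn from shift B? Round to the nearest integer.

N = 1419 + 3375 + 3252 + 1050 = 9096.
n_B = 750·3375/9096 = 278.282... → 278.

278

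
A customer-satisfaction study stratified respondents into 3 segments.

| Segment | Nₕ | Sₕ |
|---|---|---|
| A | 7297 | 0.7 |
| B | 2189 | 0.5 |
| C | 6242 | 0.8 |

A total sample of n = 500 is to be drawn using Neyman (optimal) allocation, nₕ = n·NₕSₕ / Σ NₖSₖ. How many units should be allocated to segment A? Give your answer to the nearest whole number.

Σ NₕSₕ = 7297·0.7 + 2189·0.5 + 6242·0.8 = 11196.
Share for A: 5107.9/11196 = 0.45623.
n_A = 500 × 0.45623 = 228.113... → 228.

228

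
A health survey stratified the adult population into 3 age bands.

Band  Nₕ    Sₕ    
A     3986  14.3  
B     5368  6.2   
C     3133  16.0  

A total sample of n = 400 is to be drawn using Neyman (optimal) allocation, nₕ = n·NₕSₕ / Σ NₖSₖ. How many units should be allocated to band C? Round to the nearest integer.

143

Σ NₕSₕ = 3986·14.3 + 5368·6.2 + 3133·16.0 = 140409.4.
Share for C: 50128/140409.4 = 0.35701.
n_C = 400 × 0.35701 = 142.805... → 143.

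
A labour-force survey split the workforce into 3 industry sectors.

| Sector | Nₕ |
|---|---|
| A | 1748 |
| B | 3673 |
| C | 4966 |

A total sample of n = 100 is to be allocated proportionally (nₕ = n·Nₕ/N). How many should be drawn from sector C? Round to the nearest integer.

48

N = 1748 + 3673 + 4966 = 10387.
n_C = 100·4966/10387 = 47.810... → 48.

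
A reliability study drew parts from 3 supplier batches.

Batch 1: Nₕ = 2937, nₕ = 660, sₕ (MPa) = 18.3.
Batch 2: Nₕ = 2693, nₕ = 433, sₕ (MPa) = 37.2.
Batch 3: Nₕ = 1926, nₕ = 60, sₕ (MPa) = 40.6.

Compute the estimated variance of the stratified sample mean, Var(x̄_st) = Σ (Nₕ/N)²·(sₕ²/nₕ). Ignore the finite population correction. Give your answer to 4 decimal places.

2.2676

N = 7556. Term for each stratum: Wₕ²sₕ²/nₕ.
Var(x̄_st) = 0.0766624 + 0.4059633 + 1.7849641 = 2.2675898 → 2.2676.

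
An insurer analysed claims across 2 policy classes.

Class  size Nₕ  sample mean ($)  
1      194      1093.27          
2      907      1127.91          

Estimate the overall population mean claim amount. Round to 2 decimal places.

x̄_st = (Σ Nₕx̄ₕ) / (Σ Nₕ) = (194·1093.27 + 907·1127.91) / 1101
= 1235108.75 / 1101 = 1121.8063... → 1121.81.

1121.81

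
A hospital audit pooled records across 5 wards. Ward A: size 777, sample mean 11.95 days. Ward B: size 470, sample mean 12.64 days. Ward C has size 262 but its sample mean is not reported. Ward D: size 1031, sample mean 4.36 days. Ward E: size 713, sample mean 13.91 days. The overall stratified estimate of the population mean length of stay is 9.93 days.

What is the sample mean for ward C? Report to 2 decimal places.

10.17

Σ Nₕx̄ₕ = N·μ, so 262·x̄_C = 3253·9.93 − (777·11.95 + 470·12.64 + 1031·4.36 + 713·13.91).
= 32302.29 − 29638.94 = 2663.35.
x̄_C = 2663.35 / 262 = 10.1655... → 10.17.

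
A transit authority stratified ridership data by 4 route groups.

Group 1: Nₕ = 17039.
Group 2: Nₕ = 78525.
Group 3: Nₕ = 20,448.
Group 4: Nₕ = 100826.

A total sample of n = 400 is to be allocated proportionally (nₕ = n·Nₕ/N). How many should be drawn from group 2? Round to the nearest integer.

Share of group 2 = 78525/216838 = 0.36214.
Allocate 400 × 0.36214 = 144.855... → 145.

145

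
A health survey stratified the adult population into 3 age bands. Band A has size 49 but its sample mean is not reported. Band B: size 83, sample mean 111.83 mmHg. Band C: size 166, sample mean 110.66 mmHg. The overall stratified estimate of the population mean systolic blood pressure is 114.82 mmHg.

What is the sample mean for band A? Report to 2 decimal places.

N = 49 + 83 + 166 = 298.
Overall total = μ·N = 114.82·298 = 34216.36.
Subtract the known strata: 83·111.83 + 166·110.66 = 27651.45.
Remaining total for band A: 34216.36 − 27651.45 = 6564.91.
Divide by its size: 6564.91 / 49 = 133.9778... → 133.98.

133.98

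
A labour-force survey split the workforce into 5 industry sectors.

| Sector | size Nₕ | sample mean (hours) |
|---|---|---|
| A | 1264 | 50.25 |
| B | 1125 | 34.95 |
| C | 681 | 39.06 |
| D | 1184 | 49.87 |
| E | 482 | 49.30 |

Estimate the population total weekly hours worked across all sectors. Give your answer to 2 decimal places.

Population total = Σ Nₕ·x̄ₕ (each stratum's size times its mean).
1264·50.25 + 1125·34.95 + 681·39.06 + 1184·49.87 + 482·49.30 = 63516 + 39318.75 + 26599.86 + 59046.08 + 23762.6 = 212243.29.

212243.29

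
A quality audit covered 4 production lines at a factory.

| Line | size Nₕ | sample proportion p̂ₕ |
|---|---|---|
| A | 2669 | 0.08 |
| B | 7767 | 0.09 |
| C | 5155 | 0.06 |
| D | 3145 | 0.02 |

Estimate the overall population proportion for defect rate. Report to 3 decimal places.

0.069

N = 2669 + 7767 + 5155 + 3145 = 18736.
Overall proportion = Σ (Nₕ/N)·p̂ₕ.
Σ Nₕp̂ₕ = 213.52 + 699.03 + 309.3 + 62.9 = 1284.75.
1284.75 / 18736 = 0.06857... → 0.069.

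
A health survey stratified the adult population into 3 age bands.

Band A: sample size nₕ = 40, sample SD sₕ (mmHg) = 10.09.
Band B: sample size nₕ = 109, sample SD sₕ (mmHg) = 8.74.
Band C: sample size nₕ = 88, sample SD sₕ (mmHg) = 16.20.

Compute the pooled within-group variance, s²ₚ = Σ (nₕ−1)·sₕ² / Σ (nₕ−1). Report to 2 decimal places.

149.80

Degrees of freedom: 39 + 108 + 87 = 234.
Σ(nₕ−1)sₕ² = 39·101.8081 + 108·76.3876 + 87·262.44 = 35052.6567.
s²ₚ = 35052.6567 / 234 = 149.7977... → 149.80.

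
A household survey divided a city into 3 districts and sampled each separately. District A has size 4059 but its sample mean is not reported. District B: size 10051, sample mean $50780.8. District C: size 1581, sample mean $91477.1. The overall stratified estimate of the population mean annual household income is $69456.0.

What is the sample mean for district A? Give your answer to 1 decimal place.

N = 4059 + 10051 + 1581 = 15691.
Overall total = μ·N = 69456.0·15691 = 1089834096.
Subtract the known strata: 10051·50780.8 + 1581·91477.1 = 655023115.9.
Remaining total for district A: 1089834096 − 655023115.9 = 434810980.1.
Divide by its size: 434810980.1 / 4059 = 107122.685... → 107122.7.

107122.7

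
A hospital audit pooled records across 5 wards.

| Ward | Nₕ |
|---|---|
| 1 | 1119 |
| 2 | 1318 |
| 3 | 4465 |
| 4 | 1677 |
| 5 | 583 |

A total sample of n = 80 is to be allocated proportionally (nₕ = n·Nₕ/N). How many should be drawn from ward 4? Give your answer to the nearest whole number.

N = 1119 + 1318 + 4465 + 1677 + 583 = 9162.
n_4 = 80·1677/9162 = 14.643... → 15.

15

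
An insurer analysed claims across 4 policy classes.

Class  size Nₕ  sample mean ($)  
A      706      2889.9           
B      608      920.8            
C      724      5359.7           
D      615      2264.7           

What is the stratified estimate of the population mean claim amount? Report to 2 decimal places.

x̄_st = (Σ Nₕx̄ₕ) / (Σ Nₕ) = (706·2889.9 + 608·920.8 + 724·5359.7 + 615·2264.7) / 2653
= 7873329.1 / 2653 = 2967.7079... → 2967.71.

2967.71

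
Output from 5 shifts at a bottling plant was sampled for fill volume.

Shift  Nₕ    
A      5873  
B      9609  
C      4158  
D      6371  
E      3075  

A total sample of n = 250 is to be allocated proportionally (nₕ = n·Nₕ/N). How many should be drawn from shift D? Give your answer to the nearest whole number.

55

N = 5873 + 9609 + 4158 + 6371 + 3075 = 29086.
n_D = 250·6371/29086 = 54.760... → 55.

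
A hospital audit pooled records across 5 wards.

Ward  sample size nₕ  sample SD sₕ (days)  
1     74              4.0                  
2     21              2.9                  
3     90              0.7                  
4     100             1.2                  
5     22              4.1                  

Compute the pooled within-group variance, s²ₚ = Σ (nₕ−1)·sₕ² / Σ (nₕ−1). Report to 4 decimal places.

6.2099

Degrees of freedom: 73 + 20 + 89 + 99 + 21 = 302.
Σ(nₕ−1)sₕ² = 73·16 + 20·8.41 + 89·0.49 + 99·1.44 + 21·16.81 = 1875.38.
s²ₚ = 1875.38 / 302 = 6.209868... → 6.2099.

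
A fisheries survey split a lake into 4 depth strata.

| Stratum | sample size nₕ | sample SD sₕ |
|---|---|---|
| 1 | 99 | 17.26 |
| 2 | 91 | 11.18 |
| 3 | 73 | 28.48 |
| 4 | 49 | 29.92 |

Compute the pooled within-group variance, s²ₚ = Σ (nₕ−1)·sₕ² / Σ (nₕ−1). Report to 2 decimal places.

Degrees of freedom: 98 + 90 + 72 + 48 = 308.
Σ(nₕ−1)sₕ² = 98·297.9076 + 90·124.9924 + 72·811.1104 + 48·895.2064 = 141814.1168.
s²ₚ = 141814.1168 / 308 = 460.4354... → 460.44.

460.44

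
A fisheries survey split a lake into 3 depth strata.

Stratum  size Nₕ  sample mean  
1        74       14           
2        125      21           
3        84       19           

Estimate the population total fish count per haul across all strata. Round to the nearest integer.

1: 74·14 = 1036
2: 125·21 = 2625
3: 84·19 = 1596
τ̂ = Σ Nₕx̄ₕ = 5257.

5257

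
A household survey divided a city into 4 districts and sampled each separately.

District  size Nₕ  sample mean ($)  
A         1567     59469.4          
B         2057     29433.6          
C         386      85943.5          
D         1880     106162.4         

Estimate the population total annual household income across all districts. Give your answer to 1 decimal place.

A: 1567·59469.4 = 93188549.8
B: 2057·29433.6 = 60544915.2
C: 386·85943.5 = 33174191
D: 1880·106162.4 = 199585312
τ̂ = Σ Nₕx̄ₕ = 386492968.0.

386492968.0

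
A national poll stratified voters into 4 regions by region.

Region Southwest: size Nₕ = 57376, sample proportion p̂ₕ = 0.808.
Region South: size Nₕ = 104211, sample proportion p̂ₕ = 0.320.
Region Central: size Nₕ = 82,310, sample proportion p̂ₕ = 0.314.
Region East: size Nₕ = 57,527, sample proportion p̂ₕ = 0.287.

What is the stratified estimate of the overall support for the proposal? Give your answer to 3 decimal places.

0.405

Wₕ = Nₕ/N with N = 301424: 0.1903, 0.3457, 0.2731, 0.1909.
p̂_st = 0.1903·0.808 + 0.3457·0.320 + 0.2731·0.314 + 0.1909·0.287 ≈ 0.40495... → 0.405.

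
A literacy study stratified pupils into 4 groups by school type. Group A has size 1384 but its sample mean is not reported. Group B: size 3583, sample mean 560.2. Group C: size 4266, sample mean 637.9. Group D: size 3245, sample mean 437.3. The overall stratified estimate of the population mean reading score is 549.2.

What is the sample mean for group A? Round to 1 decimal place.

N = 1384 + 3583 + 4266 + 3245 = 12478.
Overall total = μ·N = 549.2·12478 = 6852917.6.
Subtract the known strata: 3583·560.2 + 4266·637.9 + 3245·437.3 = 6147516.5.
Remaining total for group A: 6852917.6 − 6147516.5 = 705401.1.
Divide by its size: 705401.1 / 1384 = 509.683... → 509.7.

509.7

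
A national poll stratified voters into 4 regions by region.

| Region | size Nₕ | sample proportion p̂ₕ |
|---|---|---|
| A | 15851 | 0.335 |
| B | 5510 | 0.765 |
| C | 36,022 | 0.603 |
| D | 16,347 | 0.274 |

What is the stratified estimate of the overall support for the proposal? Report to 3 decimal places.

N = 15851 + 5510 + 36022 + 16347 = 73730.
Overall proportion = Σ (Nₕ/N)·p̂ₕ.
Σ Nₕp̂ₕ = 5310.085 + 4215.15 + 21721.266 + 4479.078 = 35725.579.
35725.579 / 73730 = 0.48455... → 0.485.

0.485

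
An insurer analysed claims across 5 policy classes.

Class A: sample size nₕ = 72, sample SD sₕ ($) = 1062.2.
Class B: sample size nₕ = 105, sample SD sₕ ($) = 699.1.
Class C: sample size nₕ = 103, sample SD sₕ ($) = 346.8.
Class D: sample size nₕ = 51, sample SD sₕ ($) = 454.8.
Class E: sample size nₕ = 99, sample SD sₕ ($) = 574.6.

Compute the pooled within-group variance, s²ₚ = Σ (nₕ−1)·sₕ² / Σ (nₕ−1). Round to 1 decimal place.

A: (72−1)·1062.2² = 71·1128268.84 = 80107087.64
B: (105−1)·699.1² = 104·488740.81 = 50829044.24
C: (103−1)·346.8² = 102·120270.24 = 12267564.48
D: (51−1)·454.8² = 50·206843.04 = 10342152
E: (99−1)·574.6² = 98·330165.16 = 32356185.68
Numerator = 185902034.04; denominator = Σ(nₕ−1) = 425.
s²ₚ = 185902034.04/425 = 437416.551... → 437416.6.

437416.6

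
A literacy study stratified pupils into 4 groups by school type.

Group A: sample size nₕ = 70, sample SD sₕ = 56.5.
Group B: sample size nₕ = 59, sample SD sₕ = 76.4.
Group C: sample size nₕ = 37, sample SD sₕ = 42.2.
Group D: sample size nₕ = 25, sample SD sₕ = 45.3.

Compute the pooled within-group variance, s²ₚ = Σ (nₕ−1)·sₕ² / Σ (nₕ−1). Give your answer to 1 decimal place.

3594.5

A: (70−1)·56.5² = 69·3192.25 = 220265.25
B: (59−1)·76.4² = 58·5836.96 = 338543.68
C: (37−1)·42.2² = 36·1780.84 = 64110.24
D: (25−1)·45.3² = 24·2052.09 = 49250.16
Numerator = 672169.33; denominator = Σ(nₕ−1) = 187.
s²ₚ = 672169.33/187 = 3594.488... → 3594.5.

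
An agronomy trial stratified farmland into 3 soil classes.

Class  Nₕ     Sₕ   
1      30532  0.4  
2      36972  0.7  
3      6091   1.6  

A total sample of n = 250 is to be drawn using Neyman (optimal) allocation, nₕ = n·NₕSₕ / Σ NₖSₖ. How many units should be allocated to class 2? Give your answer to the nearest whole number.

Σ NₕSₕ = 30532·0.4 + 36972·0.7 + 6091·1.6 = 47838.8.
Share for 2: 25880.4/47838.8 = 0.54099.
n_2 = 250 × 0.54099 = 135.248... → 135.

135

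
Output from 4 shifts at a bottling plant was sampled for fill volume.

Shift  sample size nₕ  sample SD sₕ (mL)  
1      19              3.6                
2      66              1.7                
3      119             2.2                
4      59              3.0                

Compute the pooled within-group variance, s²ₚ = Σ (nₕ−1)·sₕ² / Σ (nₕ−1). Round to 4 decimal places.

Degrees of freedom: 18 + 65 + 118 + 58 = 259.
Σ(nₕ−1)sₕ² = 18·12.96 + 65·2.89 + 118·4.84 + 58·9 = 1514.25.
s²ₚ = 1514.25 / 259 = 5.846525... → 5.8465.

5.8465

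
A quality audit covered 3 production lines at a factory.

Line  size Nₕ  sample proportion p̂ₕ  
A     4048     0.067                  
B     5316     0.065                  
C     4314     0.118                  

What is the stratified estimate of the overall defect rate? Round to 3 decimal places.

N = 4048 + 5316 + 4314 = 13678.
Overall proportion = Σ (Nₕ/N)·p̂ₕ.
Σ Nₕp̂ₕ = 271.216 + 345.54 + 509.052 = 1125.808.
1125.808 / 13678 = 0.08231... → 0.082.

0.082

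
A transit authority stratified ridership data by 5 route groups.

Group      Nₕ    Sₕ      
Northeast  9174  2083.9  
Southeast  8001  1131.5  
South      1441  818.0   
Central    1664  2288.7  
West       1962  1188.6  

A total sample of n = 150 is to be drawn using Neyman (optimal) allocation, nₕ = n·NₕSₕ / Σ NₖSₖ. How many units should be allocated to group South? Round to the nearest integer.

Northeast: NₕSₕ = 9174·2083.9 = 19117698.6
Southeast: NₕSₕ = 8001·1131.5 = 9053131.5
South: NₕSₕ = 1441·818.0 = 1178738
Central: NₕSₕ = 1664·2288.7 = 3808396.8
West: NₕSₕ = 1962·1188.6 = 2332033.2
Σ NₕSₕ = 35489998.1.
n_South = 150·1178738/35489998.1 = 4.982... → 5.

5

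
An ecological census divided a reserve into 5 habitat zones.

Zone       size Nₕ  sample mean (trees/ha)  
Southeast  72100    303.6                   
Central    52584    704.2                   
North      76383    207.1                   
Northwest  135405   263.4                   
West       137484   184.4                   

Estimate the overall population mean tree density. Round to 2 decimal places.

286.43

N = 72100 + 52584 + 76383 + 135405 + 137484 = 473956.
Weight each subgroup mean by Nₕ/N and sum.
Σ Nₕx̄ₕ = 72100·303.6 + 52584·704.2 + 76383·207.1 + 135405·263.4 + 137484·184.4 = 21889560 + 37029652.8 + 15818919.3 + 35665677 + 25352049.6 = 135755858.7.
Divide by N: 135755858.7 / 473956 = 286.4314... → 286.43.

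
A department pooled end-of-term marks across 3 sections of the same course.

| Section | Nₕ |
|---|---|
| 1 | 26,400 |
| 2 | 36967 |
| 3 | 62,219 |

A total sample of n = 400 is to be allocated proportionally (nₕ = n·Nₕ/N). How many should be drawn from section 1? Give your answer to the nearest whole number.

84

N = 26400 + 36967 + 62219 = 125586.
n_1 = 400·26400/125586 = 84.086... → 84.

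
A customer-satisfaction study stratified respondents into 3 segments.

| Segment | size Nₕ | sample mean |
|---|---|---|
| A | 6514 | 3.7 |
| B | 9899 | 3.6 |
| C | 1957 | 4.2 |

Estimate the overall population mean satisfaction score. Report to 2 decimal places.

3.70

x̄_st = (Σ Nₕx̄ₕ) / (Σ Nₕ) = (6514·3.7 + 9899·3.6 + 1957·4.2) / 18370
= 67957.6 / 18370 = 3.6994... → 3.70.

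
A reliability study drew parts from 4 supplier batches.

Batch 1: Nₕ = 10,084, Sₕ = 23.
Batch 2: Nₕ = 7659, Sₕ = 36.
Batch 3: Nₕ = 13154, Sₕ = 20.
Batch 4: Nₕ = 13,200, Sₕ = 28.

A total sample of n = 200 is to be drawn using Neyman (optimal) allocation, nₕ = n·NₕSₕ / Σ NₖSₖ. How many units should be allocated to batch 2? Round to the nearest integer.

Σ NₕSₕ = 10084·23 + 7659·36 + 13154·20 + 13200·28 = 1140336.
Share for 2: 275724/1140336 = 0.24179.
n_2 = 200 × 0.24179 = 48.358... → 48.

48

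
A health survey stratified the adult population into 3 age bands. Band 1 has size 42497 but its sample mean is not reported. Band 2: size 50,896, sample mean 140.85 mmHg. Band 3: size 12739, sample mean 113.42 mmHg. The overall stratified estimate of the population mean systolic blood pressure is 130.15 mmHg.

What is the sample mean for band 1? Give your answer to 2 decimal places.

122.35

N = 42497 + 50896 + 12739 = 106132.
Overall total = μ·N = 130.15·106132 = 13813079.8.
Subtract the known strata: 50896·140.85 + 12739·113.42 = 8613558.98.
Remaining total for band 1: 13813079.8 − 8613558.98 = 5199520.82.
Divide by its size: 5199520.82 / 42497 = 122.3503... → 122.35.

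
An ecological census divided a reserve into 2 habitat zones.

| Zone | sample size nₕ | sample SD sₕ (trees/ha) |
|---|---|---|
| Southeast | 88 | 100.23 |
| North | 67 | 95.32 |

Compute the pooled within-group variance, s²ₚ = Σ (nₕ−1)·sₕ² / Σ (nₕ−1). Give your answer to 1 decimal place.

9631.9

Southeast: (88−1)·100.23² = 87·10046.0529 = 874006.6023
North: (67−1)·95.32² = 66·9085.9024 = 599669.5584
Numerator = 1473676.1607; denominator = Σ(nₕ−1) = 153.
s²ₚ = 1473676.1607/153 = 9631.870... → 9631.9.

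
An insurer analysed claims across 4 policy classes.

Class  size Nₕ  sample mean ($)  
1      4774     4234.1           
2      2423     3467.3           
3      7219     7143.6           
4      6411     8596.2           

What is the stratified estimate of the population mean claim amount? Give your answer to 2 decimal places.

6496.12

N = 4774 + 2423 + 7219 + 6411 = 20827.
The stratified mean weights each stratum mean by its population share Nₕ/N.
Σ Nₕx̄ₕ = 4774·4234.1 + 2423·3467.3 + 7219·7143.6 + 6411·8596.2 = 20213593.4 + 8401267.9 + 51569648.4 + 55110238.2 = 135294747.9.
Divide by N: 135294747.9 / 20827 = 6496.1227... → 6496.12.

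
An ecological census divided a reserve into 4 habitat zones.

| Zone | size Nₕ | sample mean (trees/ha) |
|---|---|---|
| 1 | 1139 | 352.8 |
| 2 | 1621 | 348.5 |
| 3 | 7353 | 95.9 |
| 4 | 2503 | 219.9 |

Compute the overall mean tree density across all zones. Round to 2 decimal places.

176.15

x̄_st = (Σ Nₕx̄ₕ) / (Σ Nₕ) = (1139·352.8 + 1621·348.5 + 7353·95.9 + 2503·219.9) / 12616
= 2222320.1 / 12616 = 176.1509... → 176.15.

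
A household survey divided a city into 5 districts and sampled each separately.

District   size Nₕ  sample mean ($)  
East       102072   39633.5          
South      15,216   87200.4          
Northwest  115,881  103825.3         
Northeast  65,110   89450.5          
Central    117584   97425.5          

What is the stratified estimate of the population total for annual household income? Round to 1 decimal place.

34683493534.7

Estimate total by summing Nₕ·x̄ₕ over strata.
102072·39633.5 + 15216·87200.4 + 115881·103825.3 + 65110·89450.5 + 117584·97425.5 = 4045470612 + 1326841286.4 + 12031379589.3 + 5824122055 + 11455679992 = 34683493534.7.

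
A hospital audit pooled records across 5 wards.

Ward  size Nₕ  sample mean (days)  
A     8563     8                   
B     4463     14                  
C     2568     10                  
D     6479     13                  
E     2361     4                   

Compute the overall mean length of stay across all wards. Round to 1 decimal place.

x̄_st = (Σ Nₕx̄ₕ) / (Σ Nₕ) = (8563·8 + 4463·14 + 2568·10 + 6479·13 + 2361·4) / 24434
= 250337 / 24434 = 10.245... → 10.2.

10.2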